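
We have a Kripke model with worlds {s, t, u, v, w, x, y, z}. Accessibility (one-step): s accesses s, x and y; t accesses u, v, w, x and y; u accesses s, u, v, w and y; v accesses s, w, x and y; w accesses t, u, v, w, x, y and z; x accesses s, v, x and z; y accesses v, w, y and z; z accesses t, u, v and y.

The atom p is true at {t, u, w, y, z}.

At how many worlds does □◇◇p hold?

s: successors {s, x, y}; ◇◇p there: s:T, x:T, y:T. ✓
t: successors {u, v, w, x, y}; ◇◇p there: u:T, v:T, w:T, x:T, y:T. ✓
u: successors {s, u, v, w, y}; ◇◇p there: s:T, u:T, v:T, w:T, y:T. ✓
v: successors {s, w, x, y}; ◇◇p there: s:T, w:T, x:T, y:T. ✓
w: successors {t, u, v, w, x, y, z}; ◇◇p there: t:T, u:T, v:T, w:T, x:T, y:T, z:T. ✓
x: successors {s, v, x, z}; ◇◇p there: s:T, v:T, x:T, z:T. ✓
y: successors {v, w, y, z}; ◇◇p there: v:T, w:T, y:T, z:T. ✓
z: successors {t, u, v, y}; ◇◇p there: t:T, u:T, v:T, y:T. ✓
Satisfying worlds: {s, t, u, v, w, x, y, z}.

8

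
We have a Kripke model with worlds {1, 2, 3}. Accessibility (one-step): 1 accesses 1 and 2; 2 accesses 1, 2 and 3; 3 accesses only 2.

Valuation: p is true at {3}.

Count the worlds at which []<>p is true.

1: successors {1, 2}; <>p there: 1:F, 2:T. ✗
2: successors {1, 2, 3}; <>p there: 1:F, 2:T, 3:F. ✗
3: successors {2}; <>p there: 2:T. ✓
Satisfying worlds: {3}.

1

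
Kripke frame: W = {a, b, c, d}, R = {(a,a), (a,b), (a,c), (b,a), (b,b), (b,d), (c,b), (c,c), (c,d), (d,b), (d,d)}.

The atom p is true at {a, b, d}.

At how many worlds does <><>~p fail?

1

a: successors {a, b, c}; <>~p there: a:T, b:F, c:T. ✓
b: successors {a, b, d}; <>~p there: a:T, b:F, d:F. ✓
c: successors {b, c, d}; <>~p there: b:F, c:T, d:F. ✓
d: successors {b, d}; <>~p there: b:F, d:F. ✗
Satisfying worlds: {a, b, c}.
So <><>~p fails at the other 1 world.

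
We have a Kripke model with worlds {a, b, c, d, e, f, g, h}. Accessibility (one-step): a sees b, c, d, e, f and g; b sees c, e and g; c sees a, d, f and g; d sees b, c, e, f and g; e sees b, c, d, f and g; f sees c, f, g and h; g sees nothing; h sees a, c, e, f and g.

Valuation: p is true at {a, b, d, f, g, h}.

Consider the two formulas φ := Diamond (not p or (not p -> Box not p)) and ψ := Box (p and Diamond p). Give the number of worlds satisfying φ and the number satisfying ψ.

For Diamond (not p or (not p -> Box not p)):
a: successors {b, c, d, e, f, g}; not p or (not p -> Box not p) there: b:T, c:T, d:T, e:T, f:T, g:T. ✓
b: successors {c, e, g}; not p or (not p -> Box not p) there: c:T, e:T, g:T. ✓
c: successors {a, d, f, g}; not p or (not p -> Box not p) there: a:T, d:T, f:T, g:T. ✓
d: successors {b, c, e, f, g}; not p or (not p -> Box not p) there: b:T, c:T, e:T, f:T, g:T. ✓
e: successors {b, c, d, f, g}; not p or (not p -> Box not p) there: b:T, c:T, d:T, f:T, g:T. ✓
f: successors {c, f, g, h}; not p or (not p -> Box not p) there: c:T, f:T, g:T, h:T. ✓
g: no successors, so Diamond (not p or (not p -> Box not p)) fails. ✗
h: successors {a, c, e, f, g}; not p or (not p -> Box not p) there: a:T, c:T, e:T, f:T, g:T. ✓
— 7 worlds.
For Box (p and Diamond p):
a: successors {b, c, d, e, f, g}; p and Diamond p there: b:T, c:F, d:T, e:F, f:T, g:F. ✗
b: successors {c, e, g}; p and Diamond p there: c:F, e:F, g:F. ✗
c: successors {a, d, f, g}; p and Diamond p there: a:T, d:T, f:T, g:F. ✗
d: successors {b, c, e, f, g}; p and Diamond p there: b:T, c:F, e:F, f:T, g:F. ✗
e: successors {b, c, d, f, g}; p and Diamond p there: b:T, c:F, d:T, f:T, g:F. ✗
f: successors {c, f, g, h}; p and Diamond p there: c:F, f:T, g:F, h:T. ✗
g: no successors, so Box (p and Diamond p) holds vacuously. ✓
h: successors {a, c, e, f, g}; p and Diamond p there: a:T, c:F, e:F, f:T, g:F. ✗
— 1 world.

7 and 1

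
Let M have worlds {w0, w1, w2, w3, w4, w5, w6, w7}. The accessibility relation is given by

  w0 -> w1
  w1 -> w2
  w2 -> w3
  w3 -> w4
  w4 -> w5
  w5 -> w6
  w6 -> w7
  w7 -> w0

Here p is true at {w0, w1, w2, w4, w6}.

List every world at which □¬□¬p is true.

{w0, w2, w4, w6, w7}

w0: successors {w1}; ¬□¬p there: w1:T. ✓
w1: successors {w2}; ¬□¬p there: w2:F. ✗
w2: successors {w3}; ¬□¬p there: w3:T. ✓
w3: successors {w4}; ¬□¬p there: w4:F. ✗
w4: successors {w5}; ¬□¬p there: w5:T. ✓
w5: successors {w6}; ¬□¬p there: w6:F. ✗
w6: successors {w7}; ¬□¬p there: w7:T. ✓
w7: successors {w0}; ¬□¬p there: w0:T. ✓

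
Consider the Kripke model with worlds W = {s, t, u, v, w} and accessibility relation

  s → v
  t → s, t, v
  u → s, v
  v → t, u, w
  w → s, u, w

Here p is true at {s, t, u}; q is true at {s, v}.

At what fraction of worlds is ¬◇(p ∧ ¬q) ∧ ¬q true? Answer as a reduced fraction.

1/5

s: ¬◇(p ∧ ¬q) is T, ¬q is F. ✗
t: ¬◇(p ∧ ¬q) is F, ¬q is T. ✗
u: ¬◇(p ∧ ¬q) is T, ¬q is T. ✓
v: ¬◇(p ∧ ¬q) is F, ¬q is F. ✗
w: ¬◇(p ∧ ¬q) is F, ¬q is T. ✗
That's 1 of 5 worlds, so 1/5.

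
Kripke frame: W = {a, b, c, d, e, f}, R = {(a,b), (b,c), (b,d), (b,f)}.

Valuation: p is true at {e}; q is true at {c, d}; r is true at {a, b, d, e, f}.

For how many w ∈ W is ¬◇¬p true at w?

a: ◇¬p is T. ✗
b: ◇¬p is T. ✗
c: ◇¬p is F. ✓
d: ◇¬p is F. ✓
e: ◇¬p is F. ✓
f: ◇¬p is F. ✓
Satisfying worlds: {c, d, e, f}.

4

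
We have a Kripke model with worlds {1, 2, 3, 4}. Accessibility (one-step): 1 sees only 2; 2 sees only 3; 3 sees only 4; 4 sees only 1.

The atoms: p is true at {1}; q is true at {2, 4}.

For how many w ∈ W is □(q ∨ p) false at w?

1

1: successors {2}; q ∨ p there: 2:T. ✓
2: successors {3}; q ∨ p there: 3:F. ✗
3: successors {4}; q ∨ p there: 4:T. ✓
4: successors {1}; q ∨ p there: 1:T. ✓
Satisfying worlds: {1, 3, 4}.
So □(q ∨ p) fails at the other 1 world.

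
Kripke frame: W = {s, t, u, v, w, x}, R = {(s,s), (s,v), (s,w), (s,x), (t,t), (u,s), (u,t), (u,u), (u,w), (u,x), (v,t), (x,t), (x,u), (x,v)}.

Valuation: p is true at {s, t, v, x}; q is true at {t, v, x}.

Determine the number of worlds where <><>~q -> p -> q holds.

s: <><>~q is T, p -> q is F. ✗
t: <><>~q is F, p -> q is T. ✓
u: <><>~q is T, p -> q is T. ✓
v: <><>~q is F, p -> q is T. ✓
w: <><>~q is F, p -> q is T. ✓
x: <><>~q is T, p -> q is T. ✓
Satisfying worlds: {t, u, v, w, x}.

5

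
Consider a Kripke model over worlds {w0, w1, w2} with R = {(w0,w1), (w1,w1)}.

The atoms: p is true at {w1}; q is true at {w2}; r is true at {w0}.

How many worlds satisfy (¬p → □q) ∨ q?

2

w0: ¬p → □q is F, q is F. ✗
w1: ¬p → □q is T, q is F. ✓
w2: ¬p → □q is T, q is T. ✓
Satisfying worlds: {w1, w2}.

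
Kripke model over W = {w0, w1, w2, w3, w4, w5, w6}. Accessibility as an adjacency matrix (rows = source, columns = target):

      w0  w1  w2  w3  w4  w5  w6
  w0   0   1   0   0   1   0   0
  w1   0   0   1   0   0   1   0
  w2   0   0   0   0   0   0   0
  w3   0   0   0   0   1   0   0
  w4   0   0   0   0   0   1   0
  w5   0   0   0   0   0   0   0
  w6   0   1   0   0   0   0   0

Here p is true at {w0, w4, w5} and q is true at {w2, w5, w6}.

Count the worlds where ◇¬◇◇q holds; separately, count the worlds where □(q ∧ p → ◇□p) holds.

For ◇¬◇◇q:
w0: successors {w1, w4}; ¬◇◇q there: w1:T, w4:T. ✓
w1: successors {w2, w5}; ¬◇◇q there: w2:T, w5:T. ✓
w2: no successors, so ◇¬◇◇q fails. ✗
w3: successors {w4}; ¬◇◇q there: w4:T. ✓
w4: successors {w5}; ¬◇◇q there: w5:T. ✓
w5: no successors, so ◇¬◇◇q fails. ✗
w6: successors {w1}; ¬◇◇q there: w1:T. ✓
— 5 worlds.
For □(q ∧ p → ◇□p):
w0: successors {w1, w4}; q ∧ p → ◇□p there: w1:T, w4:T. ✓
w1: successors {w2, w5}; q ∧ p → ◇□p there: w2:T, w5:F. ✗
w2: no successors, so □(q ∧ p → ◇□p) holds vacuously. ✓
w3: successors {w4}; q ∧ p → ◇□p there: w4:T. ✓
w4: successors {w5}; q ∧ p → ◇□p there: w5:F. ✗
w5: no successors, so □(q ∧ p → ◇□p) holds vacuously. ✓
w6: successors {w1}; q ∧ p → ◇□p there: w1:T. ✓
— 5 worlds.

5 and 5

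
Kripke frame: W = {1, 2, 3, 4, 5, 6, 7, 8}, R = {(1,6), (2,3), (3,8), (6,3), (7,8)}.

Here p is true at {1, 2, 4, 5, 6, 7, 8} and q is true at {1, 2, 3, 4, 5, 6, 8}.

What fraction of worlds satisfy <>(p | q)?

1: successors {6}; p | q there: 6:T. ✓
2: successors {3}; p | q there: 3:T. ✓
3: successors {8}; p | q there: 8:T. ✓
4: no successors, so <>(p | q) fails. ✗
5: no successors, so <>(p | q) fails. ✗
6: successors {3}; p | q there: 3:T. ✓
7: successors {8}; p | q there: 8:T. ✓
8: no successors, so <>(p | q) fails. ✗
That's 5 of 8 worlds, so 5/8.

5/8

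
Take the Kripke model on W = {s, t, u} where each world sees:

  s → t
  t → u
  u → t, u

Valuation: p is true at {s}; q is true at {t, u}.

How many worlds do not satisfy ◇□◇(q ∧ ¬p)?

0

s: successors {t}; □◇(q ∧ ¬p) there: t:T. ✓
t: successors {u}; □◇(q ∧ ¬p) there: u:T. ✓
u: successors {t, u}; □◇(q ∧ ¬p) there: t:T, u:T. ✓
Satisfying worlds: {s, t, u}.
So ◇□◇(q ∧ ¬p) fails at the other 0 worlds.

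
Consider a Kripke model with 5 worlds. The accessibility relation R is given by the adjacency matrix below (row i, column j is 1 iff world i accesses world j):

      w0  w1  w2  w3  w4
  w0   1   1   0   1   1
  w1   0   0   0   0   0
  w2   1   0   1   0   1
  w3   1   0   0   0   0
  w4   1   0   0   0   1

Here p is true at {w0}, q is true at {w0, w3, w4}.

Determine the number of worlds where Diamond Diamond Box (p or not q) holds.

w0: successors {w0, w1, w3, w4}; Diamond Box (p or not q) there: w0:T, w1:F, w3:F, w4:F. ✓
w1: no successors, so Diamond Diamond Box (p or not q) fails. ✗
w2: successors {w0, w2, w4}; Diamond Box (p or not q) there: w0:T, w2:F, w4:F. ✓
w3: successors {w0}; Diamond Box (p or not q) there: w0:T. ✓
w4: successors {w0, w4}; Diamond Box (p or not q) there: w0:T, w4:F. ✓
Satisfying worlds: {w0, w2, w3, w4}.

4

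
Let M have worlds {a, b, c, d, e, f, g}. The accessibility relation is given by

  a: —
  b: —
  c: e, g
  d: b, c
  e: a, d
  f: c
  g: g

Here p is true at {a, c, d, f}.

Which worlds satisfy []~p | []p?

{a, b, c, e, f, g}

a: []~p is T, []p is T. ✓
b: []~p is T, []p is T. ✓
c: []~p is T, []p is F. ✓
d: []~p is F, []p is F. ✗
e: []~p is F, []p is T. ✓
f: []~p is F, []p is T. ✓
g: []~p is T, []p is F. ✓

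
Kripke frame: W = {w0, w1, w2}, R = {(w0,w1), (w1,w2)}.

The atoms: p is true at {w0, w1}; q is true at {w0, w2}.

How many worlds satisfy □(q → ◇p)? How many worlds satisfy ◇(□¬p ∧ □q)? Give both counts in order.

For □(q → ◇p):
w0: successors {w1}; q → ◇p there: w1:T. ✓
w1: successors {w2}; q → ◇p there: w2:F. ✗
w2: no successors, so □(q → ◇p) holds vacuously. ✓
— 2 worlds.
For ◇(□¬p ∧ □q):
w0: successors {w1}; □¬p ∧ □q there: w1:T. ✓
w1: successors {w2}; □¬p ∧ □q there: w2:T. ✓
w2: no successors, so ◇(□¬p ∧ □q) fails. ✗
— 2 worlds.

2 and 2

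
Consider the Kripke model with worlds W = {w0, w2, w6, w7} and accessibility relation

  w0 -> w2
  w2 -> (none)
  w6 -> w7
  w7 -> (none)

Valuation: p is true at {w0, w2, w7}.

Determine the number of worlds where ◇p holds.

2

w0: successors {w2}; p there: w2:T. ✓
w2: no successors, so ◇p fails. ✗
w6: successors {w7}; p there: w7:T. ✓
w7: no successors, so ◇p fails. ✗
Satisfying worlds: {w0, w6}.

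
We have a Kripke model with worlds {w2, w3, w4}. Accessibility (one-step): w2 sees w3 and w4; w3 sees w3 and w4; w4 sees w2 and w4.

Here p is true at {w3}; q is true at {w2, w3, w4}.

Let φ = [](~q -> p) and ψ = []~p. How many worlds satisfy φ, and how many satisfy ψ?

3 and 1

For [](~q -> p):
w2: successors {w3, w4}; ~q -> p there: w3:T, w4:T. ✓
w3: successors {w3, w4}; ~q -> p there: w3:T, w4:T. ✓
w4: successors {w2, w4}; ~q -> p there: w2:T, w4:T. ✓
— 3 worlds.
For []~p:
w2: successors {w3, w4}; ~p there: w3:F, w4:T. ✗
w3: successors {w3, w4}; ~p there: w3:F, w4:T. ✗
w4: successors {w2, w4}; ~p there: w2:T, w4:T. ✓
— 1 world.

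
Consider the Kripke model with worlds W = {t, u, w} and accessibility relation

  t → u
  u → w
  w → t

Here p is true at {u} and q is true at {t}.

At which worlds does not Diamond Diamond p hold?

{t, u}

t: Diamond Diamond p is F. ✓
u: Diamond Diamond p is F. ✓
w: Diamond Diamond p is T. ✗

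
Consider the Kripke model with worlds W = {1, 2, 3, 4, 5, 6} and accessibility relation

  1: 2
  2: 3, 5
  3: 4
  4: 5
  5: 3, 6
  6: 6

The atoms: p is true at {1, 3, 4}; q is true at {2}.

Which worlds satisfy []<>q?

1: successors {2}; <>q there: 2:F. ✗
2: successors {3, 5}; <>q there: 3:F, 5:F. ✗
3: successors {4}; <>q there: 4:F. ✗
4: successors {5}; <>q there: 5:F. ✗
5: successors {3, 6}; <>q there: 3:F, 6:F. ✗
6: successors {6}; <>q there: 6:F. ✗

∅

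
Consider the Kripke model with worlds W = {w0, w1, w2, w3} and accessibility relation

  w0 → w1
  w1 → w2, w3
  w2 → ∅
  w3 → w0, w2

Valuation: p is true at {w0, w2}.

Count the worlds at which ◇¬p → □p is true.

2

w0: ◇¬p is T, □p is F. ✗
w1: ◇¬p is T, □p is F. ✗
w2: ◇¬p is F, □p is T. ✓
w3: ◇¬p is F, □p is T. ✓
Satisfying worlds: {w2, w3}.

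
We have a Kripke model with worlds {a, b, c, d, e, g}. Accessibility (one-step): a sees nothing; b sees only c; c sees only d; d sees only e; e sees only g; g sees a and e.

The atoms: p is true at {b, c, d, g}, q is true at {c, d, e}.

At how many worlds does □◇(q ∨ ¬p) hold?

4

a: no successors, so □◇(q ∨ ¬p) holds vacuously. ✓
b: successors {c}; ◇(q ∨ ¬p) there: c:T. ✓
c: successors {d}; ◇(q ∨ ¬p) there: d:T. ✓
d: successors {e}; ◇(q ∨ ¬p) there: e:F. ✗
e: successors {g}; ◇(q ∨ ¬p) there: g:T. ✓
g: successors {a, e}; ◇(q ∨ ¬p) there: a:F, e:F. ✗
Satisfying worlds: {a, b, c, e}.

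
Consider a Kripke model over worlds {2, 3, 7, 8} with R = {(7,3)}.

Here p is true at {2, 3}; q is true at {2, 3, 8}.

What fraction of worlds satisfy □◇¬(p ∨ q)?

3/4

2: no successors, so □◇¬(p ∨ q) holds vacuously. ✓
3: no successors, so □◇¬(p ∨ q) holds vacuously. ✓
7: successors {3}; ◇¬(p ∨ q) there: 3:F. ✗
8: no successors, so □◇¬(p ∨ q) holds vacuously. ✓
That's 3 of 4 worlds, so 3/4.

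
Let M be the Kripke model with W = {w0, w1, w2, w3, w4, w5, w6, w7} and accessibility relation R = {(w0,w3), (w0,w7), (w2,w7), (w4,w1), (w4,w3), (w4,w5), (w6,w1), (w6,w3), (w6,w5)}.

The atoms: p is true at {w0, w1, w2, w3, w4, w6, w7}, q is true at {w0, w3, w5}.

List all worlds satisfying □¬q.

{w1, w2, w3, w5, w7}

w0: successors {w3, w7}; ¬q there: w3:F, w7:T. ✗
w1: no successors, so □¬q holds vacuously. ✓
w2: successors {w7}; ¬q there: w7:T. ✓
w3: no successors, so □¬q holds vacuously. ✓
w4: successors {w1, w3, w5}; ¬q there: w1:T, w3:F, w5:F. ✗
w5: no successors, so □¬q holds vacuously. ✓
w6: successors {w1, w3, w5}; ¬q there: w1:T, w3:F, w5:F. ✗
w7: no successors, so □¬q holds vacuously. ✓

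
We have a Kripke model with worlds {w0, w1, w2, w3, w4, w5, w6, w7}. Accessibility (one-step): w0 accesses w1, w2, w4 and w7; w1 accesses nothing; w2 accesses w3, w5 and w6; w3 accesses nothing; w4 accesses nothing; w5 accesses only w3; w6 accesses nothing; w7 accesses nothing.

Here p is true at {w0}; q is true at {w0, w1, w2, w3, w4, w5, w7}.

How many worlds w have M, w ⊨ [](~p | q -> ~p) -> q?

w0: [](~p | q -> ~p) is T, q is T. ✓
w1: [](~p | q -> ~p) is T, q is T. ✓
w2: [](~p | q -> ~p) is T, q is T. ✓
w3: [](~p | q -> ~p) is T, q is T. ✓
w4: [](~p | q -> ~p) is T, q is T. ✓
w5: [](~p | q -> ~p) is T, q is T. ✓
w6: [](~p | q -> ~p) is T, q is F. ✗
w7: [](~p | q -> ~p) is T, q is T. ✓
Satisfying worlds: {w0, w1, w2, w3, w4, w5, w7}.

7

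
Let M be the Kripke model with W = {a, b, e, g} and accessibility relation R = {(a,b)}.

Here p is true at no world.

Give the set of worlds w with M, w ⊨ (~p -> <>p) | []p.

a: ~p -> <>p is F, []p is F. ✗
b: ~p -> <>p is F, []p is T. ✓
e: ~p -> <>p is F, []p is T. ✓
g: ~p -> <>p is F, []p is T. ✓

{b, e, g}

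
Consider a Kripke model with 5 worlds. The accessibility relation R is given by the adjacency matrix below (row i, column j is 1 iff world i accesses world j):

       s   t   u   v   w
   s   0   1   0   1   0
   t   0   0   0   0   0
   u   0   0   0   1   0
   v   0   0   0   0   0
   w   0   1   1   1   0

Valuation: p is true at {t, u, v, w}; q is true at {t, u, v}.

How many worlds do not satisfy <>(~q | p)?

s: successors {t, v}; ~q | p there: t:T, v:T. ✓
t: no successors, so <>(~q | p) fails. ✗
u: successors {v}; ~q | p there: v:T. ✓
v: no successors, so <>(~q | p) fails. ✗
w: successors {t, u, v}; ~q | p there: t:T, u:T, v:T. ✓
Satisfying worlds: {s, u, w}.
So <>(~q | p) fails at the other 2 worlds.

2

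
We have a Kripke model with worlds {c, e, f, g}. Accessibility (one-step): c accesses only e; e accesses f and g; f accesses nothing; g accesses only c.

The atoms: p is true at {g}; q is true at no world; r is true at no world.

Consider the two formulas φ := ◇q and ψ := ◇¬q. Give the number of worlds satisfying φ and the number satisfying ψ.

For ◇q:
c: successors {e}; q there: e:F. ✗
e: successors {f, g}; q there: f:F, g:F. ✗
f: no successors, so ◇q fails. ✗
g: successors {c}; q there: c:F. ✗
— 0 worlds.
For ◇¬q:
c: successors {e}; ¬q there: e:T. ✓
e: successors {f, g}; ¬q there: f:T, g:T. ✓
f: no successors, so ◇¬q fails. ✗
g: successors {c}; ¬q there: c:T. ✓
— 3 worlds.

0 and 3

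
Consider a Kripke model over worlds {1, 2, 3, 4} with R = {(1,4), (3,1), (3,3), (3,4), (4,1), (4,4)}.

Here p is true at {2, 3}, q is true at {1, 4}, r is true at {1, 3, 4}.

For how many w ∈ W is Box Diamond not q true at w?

1: successors {4}; Diamond not q there: 4:F. ✗
2: no successors, so Box Diamond not q holds vacuously. ✓
3: successors {1, 3, 4}; Diamond not q there: 1:F, 3:T, 4:F. ✗
4: successors {1, 4}; Diamond not q there: 1:F, 4:F. ✗
Satisfying worlds: {2}.

1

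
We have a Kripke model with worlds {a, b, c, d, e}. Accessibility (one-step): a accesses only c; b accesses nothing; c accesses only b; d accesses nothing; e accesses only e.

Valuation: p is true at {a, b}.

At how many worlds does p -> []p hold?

4

a: p is T, []p is F. ✗
b: p is T, []p is T. ✓
c: p is F, []p is T. ✓
d: p is F, []p is T. ✓
e: p is F, []p is F. ✓
Satisfying worlds: {b, c, d, e}.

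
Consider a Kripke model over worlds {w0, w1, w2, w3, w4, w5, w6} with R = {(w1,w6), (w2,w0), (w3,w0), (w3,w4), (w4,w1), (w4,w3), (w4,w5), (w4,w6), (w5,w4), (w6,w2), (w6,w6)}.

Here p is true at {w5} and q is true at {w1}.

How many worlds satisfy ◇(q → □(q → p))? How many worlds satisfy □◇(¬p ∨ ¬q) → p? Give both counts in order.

6 and 3

For ◇(q → □(q → p)):
w0: no successors, so ◇(q → □(q → p)) fails. ✗
w1: successors {w6}; q → □(q → p) there: w6:T. ✓
w2: successors {w0}; q → □(q → p) there: w0:T. ✓
w3: successors {w0, w4}; q → □(q → p) there: w0:T, w4:T. ✓
w4: successors {w1, w3, w5, w6}; q → □(q → p) there: w1:T, w3:T, w5:T, w6:T. ✓
w5: successors {w4}; q → □(q → p) there: w4:T. ✓
w6: successors {w2, w6}; q → □(q → p) there: w2:T, w6:T. ✓
— 6 worlds.
For □◇(¬p ∨ ¬q) → p:
w0: □◇(¬p ∨ ¬q) is T, p is F. ✗
w1: □◇(¬p ∨ ¬q) is T, p is F. ✗
w2: □◇(¬p ∨ ¬q) is F, p is F. ✓
w3: □◇(¬p ∨ ¬q) is F, p is F. ✓
w4: □◇(¬p ∨ ¬q) is T, p is F. ✗
w5: □◇(¬p ∨ ¬q) is T, p is T. ✓
w6: □◇(¬p ∨ ¬q) is T, p is F. ✗
— 3 worlds.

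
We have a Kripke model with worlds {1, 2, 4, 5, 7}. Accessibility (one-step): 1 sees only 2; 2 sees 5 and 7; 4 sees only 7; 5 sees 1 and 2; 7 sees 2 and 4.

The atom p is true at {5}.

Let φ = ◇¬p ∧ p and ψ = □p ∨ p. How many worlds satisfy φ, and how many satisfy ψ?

For ◇¬p ∧ p:
1: ◇¬p is T, p is F. ✗
2: ◇¬p is T, p is F. ✗
4: ◇¬p is T, p is F. ✗
5: ◇¬p is T, p is T. ✓
7: ◇¬p is T, p is F. ✗
— 1 world.
For □p ∨ p:
1: □p is F, p is F. ✗
2: □p is F, p is F. ✗
4: □p is F, p is F. ✗
5: □p is F, p is T. ✓
7: □p is F, p is F. ✗
— 1 world.

1 and 1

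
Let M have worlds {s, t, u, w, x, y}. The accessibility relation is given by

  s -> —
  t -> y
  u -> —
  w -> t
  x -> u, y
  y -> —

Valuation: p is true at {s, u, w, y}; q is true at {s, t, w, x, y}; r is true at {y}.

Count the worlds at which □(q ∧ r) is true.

s: no successors, so □(q ∧ r) holds vacuously. ✓
t: successors {y}; q ∧ r there: y:T. ✓
u: no successors, so □(q ∧ r) holds vacuously. ✓
w: successors {t}; q ∧ r there: t:F. ✗
x: successors {u, y}; q ∧ r there: u:F, y:T. ✗
y: no successors, so □(q ∧ r) holds vacuously. ✓
Satisfying worlds: {s, t, u, y}.

4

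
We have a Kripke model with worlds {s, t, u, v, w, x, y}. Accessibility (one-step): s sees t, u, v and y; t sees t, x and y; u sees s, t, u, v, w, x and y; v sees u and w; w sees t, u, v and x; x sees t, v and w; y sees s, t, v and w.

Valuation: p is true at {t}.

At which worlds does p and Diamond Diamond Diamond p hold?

{t}

s: p is F, Diamond Diamond Diamond p is T. ✗
t: p is T, Diamond Diamond Diamond p is T. ✓
u: p is F, Diamond Diamond Diamond p is T. ✗
v: p is F, Diamond Diamond Diamond p is T. ✗
w: p is F, Diamond Diamond Diamond p is T. ✗
x: p is F, Diamond Diamond Diamond p is T. ✗
y: p is F, Diamond Diamond Diamond p is T. ✗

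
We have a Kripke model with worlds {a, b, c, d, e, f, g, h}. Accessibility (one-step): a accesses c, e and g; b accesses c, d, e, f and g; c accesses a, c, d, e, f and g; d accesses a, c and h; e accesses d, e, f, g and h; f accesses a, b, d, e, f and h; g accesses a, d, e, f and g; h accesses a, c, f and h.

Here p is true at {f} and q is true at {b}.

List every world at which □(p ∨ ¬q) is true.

{a, b, c, d, e, g, h}

a: successors {c, e, g}; p ∨ ¬q there: c:T, e:T, g:T. ✓
b: successors {c, d, e, f, g}; p ∨ ¬q there: c:T, d:T, e:T, f:T, g:T. ✓
c: successors {a, c, d, e, f, g}; p ∨ ¬q there: a:T, c:T, d:T, e:T, f:T, g:T. ✓
d: successors {a, c, h}; p ∨ ¬q there: a:T, c:T, h:T. ✓
e: successors {d, e, f, g, h}; p ∨ ¬q there: d:T, e:T, f:T, g:T, h:T. ✓
f: successors {a, b, d, e, f, h}; p ∨ ¬q there: a:T, b:F, d:T, e:T, f:T, h:T. ✗
g: successors {a, d, e, f, g}; p ∨ ¬q there: a:T, d:T, e:T, f:T, g:T. ✓
h: successors {a, c, f, h}; p ∨ ¬q there: a:T, c:T, f:T, h:T. ✓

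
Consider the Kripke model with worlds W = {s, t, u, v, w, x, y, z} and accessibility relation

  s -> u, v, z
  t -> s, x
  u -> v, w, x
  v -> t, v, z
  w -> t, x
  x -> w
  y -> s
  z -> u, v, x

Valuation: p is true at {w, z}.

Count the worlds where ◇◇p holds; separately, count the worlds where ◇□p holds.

For ◇◇p:
s: successors {u, v, z}; ◇p there: u:T, v:T, z:F. ✓
t: successors {s, x}; ◇p there: s:T, x:T. ✓
u: successors {v, w, x}; ◇p there: v:T, w:F, x:T. ✓
v: successors {t, v, z}; ◇p there: t:F, v:T, z:F. ✓
w: successors {t, x}; ◇p there: t:F, x:T. ✓
x: successors {w}; ◇p there: w:F. ✗
y: successors {s}; ◇p there: s:T. ✓
z: successors {u, v, x}; ◇p there: u:T, v:T, x:T. ✓
— 7 worlds.
For ◇□p:
s: successors {u, v, z}; □p there: u:F, v:F, z:F. ✗
t: successors {s, x}; □p there: s:F, x:T. ✓
u: successors {v, w, x}; □p there: v:F, w:F, x:T. ✓
v: successors {t, v, z}; □p there: t:F, v:F, z:F. ✗
w: successors {t, x}; □p there: t:F, x:T. ✓
x: successors {w}; □p there: w:F. ✗
y: successors {s}; □p there: s:F. ✗
z: successors {u, v, x}; □p there: u:F, v:F, x:T. ✓
— 4 worlds.

7 and 4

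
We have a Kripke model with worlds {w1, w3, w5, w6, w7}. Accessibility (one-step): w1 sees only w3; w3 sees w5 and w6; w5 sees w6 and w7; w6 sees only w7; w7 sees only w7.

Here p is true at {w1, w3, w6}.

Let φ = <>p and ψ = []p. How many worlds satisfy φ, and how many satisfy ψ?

3 and 1

For <>p:
w1: successors {w3}; p there: w3:T. ✓
w3: successors {w5, w6}; p there: w5:F, w6:T. ✓
w5: successors {w6, w7}; p there: w6:T, w7:F. ✓
w6: successors {w7}; p there: w7:F. ✗
w7: successors {w7}; p there: w7:F. ✗
— 3 worlds.
For []p:
w1: successors {w3}; p there: w3:T. ✓
w3: successors {w5, w6}; p there: w5:F, w6:T. ✗
w5: successors {w6, w7}; p there: w6:T, w7:F. ✗
w6: successors {w7}; p there: w7:F. ✗
w7: successors {w7}; p there: w7:F. ✗
— 1 world.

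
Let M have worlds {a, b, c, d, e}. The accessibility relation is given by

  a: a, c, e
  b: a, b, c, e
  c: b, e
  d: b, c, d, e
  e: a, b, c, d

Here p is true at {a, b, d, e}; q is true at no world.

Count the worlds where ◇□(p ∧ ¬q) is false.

1

a: successors {a, c, e}; □(p ∧ ¬q) there: a:F, c:T, e:F. ✓
b: successors {a, b, c, e}; □(p ∧ ¬q) there: a:F, b:F, c:T, e:F. ✓
c: successors {b, e}; □(p ∧ ¬q) there: b:F, e:F. ✗
d: successors {b, c, d, e}; □(p ∧ ¬q) there: b:F, c:T, d:F, e:F. ✓
e: successors {a, b, c, d}; □(p ∧ ¬q) there: a:F, b:F, c:T, d:F. ✓
Satisfying worlds: {a, b, d, e}.
So ◇□(p ∧ ¬q) fails at the other 1 world.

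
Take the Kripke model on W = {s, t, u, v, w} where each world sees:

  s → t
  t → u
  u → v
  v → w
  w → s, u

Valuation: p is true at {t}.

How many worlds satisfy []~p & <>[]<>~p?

3

s: []~p is F, <>[]<>~p is T. ✗
t: []~p is T, <>[]<>~p is T. ✓
u: []~p is T, <>[]<>~p is T. ✓
v: []~p is T, <>[]<>~p is F. ✗
w: []~p is T, <>[]<>~p is T. ✓
Satisfying worlds: {t, u, w}.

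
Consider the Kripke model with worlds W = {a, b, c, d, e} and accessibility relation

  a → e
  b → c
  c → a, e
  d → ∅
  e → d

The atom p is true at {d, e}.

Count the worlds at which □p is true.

a: successors {e}; p there: e:T. ✓
b: successors {c}; p there: c:F. ✗
c: successors {a, e}; p there: a:F, e:T. ✗
d: no successors, so □p holds vacuously. ✓
e: successors {d}; p there: d:T. ✓
Satisfying worlds: {a, d, e}.

3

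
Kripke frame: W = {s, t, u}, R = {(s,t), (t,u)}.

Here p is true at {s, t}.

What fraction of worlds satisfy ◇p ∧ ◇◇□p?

1/3

s: ◇p is T, ◇◇□p is T. ✓
t: ◇p is F, ◇◇□p is F. ✗
u: ◇p is F, ◇◇□p is F. ✗
That's 1 of 3 worlds, so 1/3.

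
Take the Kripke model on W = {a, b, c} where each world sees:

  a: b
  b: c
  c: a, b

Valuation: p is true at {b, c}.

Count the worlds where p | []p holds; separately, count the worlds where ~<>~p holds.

3 and 2

For p | []p:
a: p is F, []p is T. ✓
b: p is T, []p is T. ✓
c: p is T, []p is F. ✓
— 3 worlds.
For ~<>~p:
a: <>~p is F. ✓
b: <>~p is F. ✓
c: <>~p is T. ✗
— 2 worlds.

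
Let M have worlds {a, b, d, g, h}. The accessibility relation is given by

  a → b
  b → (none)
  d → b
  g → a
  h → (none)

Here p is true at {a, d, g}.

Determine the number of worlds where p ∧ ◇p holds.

a: p is T, ◇p is F. ✗
b: p is F, ◇p is F. ✗
d: p is T, ◇p is F. ✗
g: p is T, ◇p is T. ✓
h: p is F, ◇p is F. ✗
Satisfying worlds: {g}.

1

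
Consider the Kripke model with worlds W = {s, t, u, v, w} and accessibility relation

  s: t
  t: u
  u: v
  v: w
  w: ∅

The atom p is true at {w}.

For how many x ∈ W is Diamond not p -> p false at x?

s: Diamond not p is T, p is F. ✗
t: Diamond not p is T, p is F. ✗
u: Diamond not p is T, p is F. ✗
v: Diamond not p is F, p is F. ✓
w: Diamond not p is F, p is T. ✓
Satisfying worlds: {v, w}.
So Diamond not p -> p fails at the other 3 worlds.

3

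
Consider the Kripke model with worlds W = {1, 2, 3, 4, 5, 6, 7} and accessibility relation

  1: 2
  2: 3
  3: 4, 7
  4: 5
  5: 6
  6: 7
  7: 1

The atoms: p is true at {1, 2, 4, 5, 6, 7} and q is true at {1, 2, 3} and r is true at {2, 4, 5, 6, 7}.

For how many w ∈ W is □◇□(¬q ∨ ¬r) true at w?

1: successors {2}; ◇□(¬q ∨ ¬r) there: 2:T. ✓
2: successors {3}; ◇□(¬q ∨ ¬r) there: 3:T. ✓
3: successors {4, 7}; ◇□(¬q ∨ ¬r) there: 4:T, 7:F. ✗
4: successors {5}; ◇□(¬q ∨ ¬r) there: 5:T. ✓
5: successors {6}; ◇□(¬q ∨ ¬r) there: 6:T. ✓
6: successors {7}; ◇□(¬q ∨ ¬r) there: 7:F. ✗
7: successors {1}; ◇□(¬q ∨ ¬r) there: 1:T. ✓
Satisfying worlds: {1, 2, 4, 5, 7}.

5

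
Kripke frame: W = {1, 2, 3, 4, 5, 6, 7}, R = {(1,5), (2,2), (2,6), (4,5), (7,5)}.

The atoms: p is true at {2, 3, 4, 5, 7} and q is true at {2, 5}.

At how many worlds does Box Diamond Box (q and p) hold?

3

1: successors {5}; Diamond Box (q and p) there: 5:F. ✗
2: successors {2, 6}; Diamond Box (q and p) there: 2:T, 6:F. ✗
3: no successors, so Box Diamond Box (q and p) holds vacuously. ✓
4: successors {5}; Diamond Box (q and p) there: 5:F. ✗
5: no successors, so Box Diamond Box (q and p) holds vacuously. ✓
6: no successors, so Box Diamond Box (q and p) holds vacuously. ✓
7: successors {5}; Diamond Box (q and p) there: 5:F. ✗
Satisfying worlds: {3, 5, 6}.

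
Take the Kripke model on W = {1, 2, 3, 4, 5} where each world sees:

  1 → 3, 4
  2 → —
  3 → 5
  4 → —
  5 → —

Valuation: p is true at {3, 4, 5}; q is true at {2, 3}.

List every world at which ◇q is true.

{1}

1: successors {3, 4}; q there: 3:T, 4:F. ✓
2: no successors, so ◇q fails. ✗
3: successors {5}; q there: 5:F. ✗
4: no successors, so ◇q fails. ✗
5: no successors, so ◇q fails. ✗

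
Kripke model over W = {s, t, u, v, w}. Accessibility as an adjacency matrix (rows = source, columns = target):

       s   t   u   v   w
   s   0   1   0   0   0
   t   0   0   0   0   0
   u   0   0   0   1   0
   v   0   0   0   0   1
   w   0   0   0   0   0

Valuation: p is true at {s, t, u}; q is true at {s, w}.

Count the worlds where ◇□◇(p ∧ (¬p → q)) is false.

3

s: successors {t}; □◇(p ∧ (¬p → q)) there: t:T. ✓
t: no successors, so ◇□◇(p ∧ (¬p → q)) fails. ✗
u: successors {v}; □◇(p ∧ (¬p → q)) there: v:F. ✗
v: successors {w}; □◇(p ∧ (¬p → q)) there: w:T. ✓
w: no successors, so ◇□◇(p ∧ (¬p → q)) fails. ✗
Satisfying worlds: {s, v}.
So ◇□◇(p ∧ (¬p → q)) fails at the other 3 worlds.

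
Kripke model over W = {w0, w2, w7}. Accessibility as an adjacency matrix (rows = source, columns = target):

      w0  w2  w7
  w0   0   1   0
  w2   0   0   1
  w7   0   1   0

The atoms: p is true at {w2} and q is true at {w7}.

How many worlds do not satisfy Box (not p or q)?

2

w0: successors {w2}; not p or q there: w2:F. ✗
w2: successors {w7}; not p or q there: w7:T. ✓
w7: successors {w2}; not p or q there: w2:F. ✗
Satisfying worlds: {w2}.
So Box (not p or q) fails at the other 2 worlds.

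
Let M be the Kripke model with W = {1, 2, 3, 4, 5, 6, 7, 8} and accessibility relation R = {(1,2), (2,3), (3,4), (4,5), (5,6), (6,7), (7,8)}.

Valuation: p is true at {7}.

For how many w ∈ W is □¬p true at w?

7

1: successors {2}; ¬p there: 2:T. ✓
2: successors {3}; ¬p there: 3:T. ✓
3: successors {4}; ¬p there: 4:T. ✓
4: successors {5}; ¬p there: 5:T. ✓
5: successors {6}; ¬p there: 6:T. ✓
6: successors {7}; ¬p there: 7:F. ✗
7: successors {8}; ¬p there: 8:T. ✓
8: no successors, so □¬p holds vacuously. ✓
Satisfying worlds: {1, 2, 3, 4, 5, 7, 8}.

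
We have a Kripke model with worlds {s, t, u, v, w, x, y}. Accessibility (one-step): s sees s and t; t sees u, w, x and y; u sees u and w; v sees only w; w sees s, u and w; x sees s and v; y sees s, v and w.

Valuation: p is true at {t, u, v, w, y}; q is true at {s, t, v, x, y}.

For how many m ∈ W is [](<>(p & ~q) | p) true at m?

s: successors {s, t}; <>(p & ~q) | p there: s:F, t:T. ✗
t: successors {u, w, x, y}; <>(p & ~q) | p there: u:T, w:T, x:F, y:T. ✗
u: successors {u, w}; <>(p & ~q) | p there: u:T, w:T. ✓
v: successors {w}; <>(p & ~q) | p there: w:T. ✓
w: successors {s, u, w}; <>(p & ~q) | p there: s:F, u:T, w:T. ✗
x: successors {s, v}; <>(p & ~q) | p there: s:F, v:T. ✗
y: successors {s, v, w}; <>(p & ~q) | p there: s:F, v:T, w:T. ✗
Satisfying worlds: {u, v}.

2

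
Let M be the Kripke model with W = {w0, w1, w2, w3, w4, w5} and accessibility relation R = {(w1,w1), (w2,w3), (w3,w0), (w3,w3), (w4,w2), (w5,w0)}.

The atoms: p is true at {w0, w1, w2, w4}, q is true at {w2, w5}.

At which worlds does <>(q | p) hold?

{w1, w3, w4, w5}

w0: no successors, so <>(q | p) fails. ✗
w1: successors {w1}; q | p there: w1:T. ✓
w2: successors {w3}; q | p there: w3:F. ✗
w3: successors {w0, w3}; q | p there: w0:T, w3:F. ✓
w4: successors {w2}; q | p there: w2:T. ✓
w5: successors {w0}; q | p there: w0:T. ✓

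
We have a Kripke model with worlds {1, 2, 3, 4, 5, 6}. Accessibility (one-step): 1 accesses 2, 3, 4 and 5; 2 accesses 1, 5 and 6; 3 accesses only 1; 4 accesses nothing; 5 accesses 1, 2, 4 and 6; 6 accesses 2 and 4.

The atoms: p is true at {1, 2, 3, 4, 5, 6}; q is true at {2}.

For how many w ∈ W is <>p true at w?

5

1: successors {2, 3, 4, 5}; p there: 2:T, 3:T, 4:T, 5:T. ✓
2: successors {1, 5, 6}; p there: 1:T, 5:T, 6:T. ✓
3: successors {1}; p there: 1:T. ✓
4: no successors, so <>p fails. ✗
5: successors {1, 2, 4, 6}; p there: 1:T, 2:T, 4:T, 6:T. ✓
6: successors {2, 4}; p there: 2:T, 4:T. ✓
Satisfying worlds: {1, 2, 3, 5, 6}.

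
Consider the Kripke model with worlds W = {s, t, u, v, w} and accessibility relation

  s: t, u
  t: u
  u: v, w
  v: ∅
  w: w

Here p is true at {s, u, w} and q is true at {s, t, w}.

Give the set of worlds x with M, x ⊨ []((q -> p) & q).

s: successors {t, u}; (q -> p) & q there: t:F, u:F. ✗
t: successors {u}; (q -> p) & q there: u:F. ✗
u: successors {v, w}; (q -> p) & q there: v:F, w:T. ✗
v: no successors, so []((q -> p) & q) holds vacuously. ✓
w: successors {w}; (q -> p) & q there: w:T. ✓

{v, w}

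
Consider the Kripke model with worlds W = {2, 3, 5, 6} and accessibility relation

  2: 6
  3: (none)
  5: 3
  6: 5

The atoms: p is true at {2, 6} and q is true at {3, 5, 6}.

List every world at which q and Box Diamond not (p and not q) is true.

2: q is F, Box Diamond not (p and not q) is T. ✗
3: q is T, Box Diamond not (p and not q) is T. ✓
5: q is T, Box Diamond not (p and not q) is F. ✗
6: q is T, Box Diamond not (p and not q) is T. ✓

{3, 6}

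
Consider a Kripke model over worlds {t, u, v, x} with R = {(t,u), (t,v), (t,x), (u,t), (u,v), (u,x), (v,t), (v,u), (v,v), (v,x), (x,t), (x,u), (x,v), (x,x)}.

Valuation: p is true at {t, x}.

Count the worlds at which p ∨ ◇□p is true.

2

t: p is T, ◇□p is F. ✓
u: p is F, ◇□p is F. ✗
v: p is F, ◇□p is F. ✗
x: p is T, ◇□p is F. ✓
Satisfying worlds: {t, x}.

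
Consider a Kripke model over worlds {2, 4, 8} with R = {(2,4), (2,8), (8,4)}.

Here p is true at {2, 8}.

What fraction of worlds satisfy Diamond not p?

2/3

2: successors {4, 8}; not p there: 4:T, 8:F. ✓
4: no successors, so Diamond not p fails. ✗
8: successors {4}; not p there: 4:T. ✓
That's 2 of 3 worlds, so 2/3.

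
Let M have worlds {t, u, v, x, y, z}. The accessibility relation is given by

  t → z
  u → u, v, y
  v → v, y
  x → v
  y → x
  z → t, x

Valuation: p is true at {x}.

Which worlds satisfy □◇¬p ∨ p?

t: □◇¬p is T, p is F. ✓
u: □◇¬p is F, p is F. ✗
v: □◇¬p is F, p is F. ✗
x: □◇¬p is T, p is T. ✓
y: □◇¬p is T, p is F. ✓
z: □◇¬p is T, p is F. ✓

{t, x, y, z}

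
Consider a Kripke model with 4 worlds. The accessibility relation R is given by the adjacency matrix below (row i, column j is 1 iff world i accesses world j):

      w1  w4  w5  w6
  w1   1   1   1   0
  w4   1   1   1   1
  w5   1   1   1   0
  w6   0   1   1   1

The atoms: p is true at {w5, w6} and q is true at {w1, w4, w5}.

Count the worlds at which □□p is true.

w1: successors {w1, w4, w5}; □p there: w1:F, w4:F, w5:F. ✗
w4: successors {w1, w4, w5, w6}; □p there: w1:F, w4:F, w5:F, w6:F. ✗
w5: successors {w1, w4, w5}; □p there: w1:F, w4:F, w5:F. ✗
w6: successors {w4, w5, w6}; □p there: w4:F, w5:F, w6:F. ✗
Satisfying worlds: ∅.

0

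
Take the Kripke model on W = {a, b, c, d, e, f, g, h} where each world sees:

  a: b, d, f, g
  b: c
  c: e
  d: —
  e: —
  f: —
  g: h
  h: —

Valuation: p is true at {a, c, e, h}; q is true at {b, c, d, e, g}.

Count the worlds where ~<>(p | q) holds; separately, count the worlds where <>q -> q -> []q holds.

For ~<>(p | q):
a: <>(p | q) is T. ✗
b: <>(p | q) is T. ✗
c: <>(p | q) is T. ✗
d: <>(p | q) is F. ✓
e: <>(p | q) is F. ✓
f: <>(p | q) is F. ✓
g: <>(p | q) is T. ✗
h: <>(p | q) is F. ✓
— 4 worlds.
For <>q -> q -> []q:
a: <>q is T, q -> []q is T. ✓
b: <>q is T, q -> []q is T. ✓
c: <>q is T, q -> []q is T. ✓
d: <>q is F, q -> []q is T. ✓
e: <>q is F, q -> []q is T. ✓
f: <>q is F, q -> []q is T. ✓
g: <>q is F, q -> []q is F. ✓
h: <>q is F, q -> []q is T. ✓
— 8 worlds.

4 and 8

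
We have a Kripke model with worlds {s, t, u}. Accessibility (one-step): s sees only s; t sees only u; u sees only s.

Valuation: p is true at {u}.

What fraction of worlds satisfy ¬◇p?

s: ◇p is F. ✓
t: ◇p is T. ✗
u: ◇p is F. ✓
That's 2 of 3 worlds, so 2/3.

2/3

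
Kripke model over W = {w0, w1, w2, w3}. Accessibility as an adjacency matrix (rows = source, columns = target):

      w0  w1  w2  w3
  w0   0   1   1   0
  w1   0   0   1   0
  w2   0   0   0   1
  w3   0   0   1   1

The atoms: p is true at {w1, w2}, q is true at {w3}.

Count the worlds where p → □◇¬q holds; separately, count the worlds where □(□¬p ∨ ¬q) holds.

For p → □◇¬q:
w0: p is F, □◇¬q is F. ✓
w1: p is T, □◇¬q is F. ✗
w2: p is T, □◇¬q is T. ✓
w3: p is F, □◇¬q is F. ✓
— 3 worlds.
For □(□¬p ∨ ¬q):
w0: successors {w1, w2}; □¬p ∨ ¬q there: w1:T, w2:T. ✓
w1: successors {w2}; □¬p ∨ ¬q there: w2:T. ✓
w2: successors {w3}; □¬p ∨ ¬q there: w3:F. ✗
w3: successors {w2, w3}; □¬p ∨ ¬q there: w2:T, w3:F. ✗
— 2 worlds.

3 and 2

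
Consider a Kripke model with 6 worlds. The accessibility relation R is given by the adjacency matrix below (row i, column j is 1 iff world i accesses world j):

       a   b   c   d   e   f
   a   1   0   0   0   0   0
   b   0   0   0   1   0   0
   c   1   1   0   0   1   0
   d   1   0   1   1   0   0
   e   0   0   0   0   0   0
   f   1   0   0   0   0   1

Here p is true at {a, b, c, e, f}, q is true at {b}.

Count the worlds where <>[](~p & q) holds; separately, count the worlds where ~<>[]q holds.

For <>[](~p & q):
a: successors {a}; [](~p & q) there: a:F. ✗
b: successors {d}; [](~p & q) there: d:F. ✗
c: successors {a, b, e}; [](~p & q) there: a:F, b:F, e:T. ✓
d: successors {a, c, d}; [](~p & q) there: a:F, c:F, d:F. ✗
e: no successors, so <>[](~p & q) fails. ✗
f: successors {a, f}; [](~p & q) there: a:F, f:F. ✗
— 1 world.
For ~<>[]q:
a: <>[]q is F. ✓
b: <>[]q is F. ✓
c: <>[]q is T. ✗
d: <>[]q is F. ✓
e: <>[]q is F. ✓
f: <>[]q is F. ✓
— 5 worlds.

1 and 5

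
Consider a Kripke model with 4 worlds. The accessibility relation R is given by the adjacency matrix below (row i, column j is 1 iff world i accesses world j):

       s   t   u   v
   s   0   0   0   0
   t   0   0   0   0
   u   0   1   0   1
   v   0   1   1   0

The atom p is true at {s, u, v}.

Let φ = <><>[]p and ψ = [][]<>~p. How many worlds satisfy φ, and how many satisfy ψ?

2 and 2

For <><>[]p:
s: no successors, so <><>[]p fails. ✗
t: no successors, so <><>[]p fails. ✗
u: successors {t, v}; <>[]p there: t:F, v:T. ✓
v: successors {t, u}; <>[]p there: t:F, u:T. ✓
— 2 worlds.
For [][]<>~p:
s: no successors, so [][]<>~p holds vacuously. ✓
t: no successors, so [][]<>~p holds vacuously. ✓
u: successors {t, v}; []<>~p there: t:T, v:F. ✗
v: successors {t, u}; []<>~p there: t:T, u:F. ✗
— 2 worlds.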